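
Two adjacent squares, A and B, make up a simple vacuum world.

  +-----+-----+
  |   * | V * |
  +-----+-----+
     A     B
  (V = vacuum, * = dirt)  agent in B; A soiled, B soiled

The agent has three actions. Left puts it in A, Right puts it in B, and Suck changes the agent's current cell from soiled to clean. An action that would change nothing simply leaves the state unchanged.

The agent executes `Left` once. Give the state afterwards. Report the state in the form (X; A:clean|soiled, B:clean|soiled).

(A; A:soiled, B:soiled)

start: (B; A:soiled, B:soiled)
t=1 Left ⇒ (A; A:soiled, B:soiled)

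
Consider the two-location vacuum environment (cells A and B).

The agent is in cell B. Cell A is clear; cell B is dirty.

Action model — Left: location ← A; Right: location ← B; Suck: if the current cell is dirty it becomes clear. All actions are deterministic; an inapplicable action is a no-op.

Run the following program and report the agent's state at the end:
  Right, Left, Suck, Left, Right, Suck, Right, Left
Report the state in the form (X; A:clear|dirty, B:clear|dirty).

(A; A:clear, B:clear)

1) do Right; now (B; A:clear, B:dirty)
2) do Left; now (A; A:clear, B:dirty)
3) do Suck; now (A; A:clear, B:dirty)
4) do Left; now (A; A:clear, B:dirty)
5) do Right; now (B; A:clear, B:dirty)
6) do Suck; now (B; A:clear, B:clear)
7) do Right; now (B; A:clear, B:clear)
8) do Left; now (A; A:clear, B:clear)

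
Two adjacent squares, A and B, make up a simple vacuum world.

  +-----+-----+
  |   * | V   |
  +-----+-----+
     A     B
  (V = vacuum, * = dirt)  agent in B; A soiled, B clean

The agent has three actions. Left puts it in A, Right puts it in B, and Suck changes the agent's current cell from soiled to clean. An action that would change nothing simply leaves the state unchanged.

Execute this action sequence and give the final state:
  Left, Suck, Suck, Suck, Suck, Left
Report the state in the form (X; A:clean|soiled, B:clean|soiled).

[1] after Left: (A; A:soiled, B:clean)
[2] after Suck: (A; A:clean, B:clean)
[3] after Suck: (A; A:clean, B:clean)
[4] after Suck: (A; A:clean, B:clean)
[5] after Suck: (A; A:clean, B:clean)
[6] after Left: (A; A:clean, B:clean)

(A; A:clean, B:clean)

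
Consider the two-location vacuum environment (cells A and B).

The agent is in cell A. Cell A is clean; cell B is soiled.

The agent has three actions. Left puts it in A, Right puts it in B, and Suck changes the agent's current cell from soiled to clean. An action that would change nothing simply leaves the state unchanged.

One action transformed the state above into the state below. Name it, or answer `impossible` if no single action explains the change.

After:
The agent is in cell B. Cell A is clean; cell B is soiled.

try  Left: (A; A:clean, B:soiled)
try Right: (B; A:clean, B:soiled)  ← match
try  Suck: (A; A:clean, B:soiled)

Right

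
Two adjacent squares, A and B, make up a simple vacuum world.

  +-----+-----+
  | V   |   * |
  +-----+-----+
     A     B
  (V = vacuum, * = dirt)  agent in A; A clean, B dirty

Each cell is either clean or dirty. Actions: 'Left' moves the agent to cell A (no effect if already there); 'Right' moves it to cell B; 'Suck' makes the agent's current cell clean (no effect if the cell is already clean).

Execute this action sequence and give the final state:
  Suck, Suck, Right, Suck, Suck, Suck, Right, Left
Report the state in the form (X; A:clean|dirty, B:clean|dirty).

(A; A:clean, B:clean)

1. Suck → (A; A:clean, B:dirty)
2. Suck → (A; A:clean, B:dirty)
3. Right → (B; A:clean, B:dirty)
4. Suck → (B; A:clean, B:clean)
5. Suck → (B; A:clean, B:clean)
6. Suck → (B; A:clean, B:clean)
7. Right → (B; A:clean, B:clean)
8. Left → (A; A:clean, B:clean)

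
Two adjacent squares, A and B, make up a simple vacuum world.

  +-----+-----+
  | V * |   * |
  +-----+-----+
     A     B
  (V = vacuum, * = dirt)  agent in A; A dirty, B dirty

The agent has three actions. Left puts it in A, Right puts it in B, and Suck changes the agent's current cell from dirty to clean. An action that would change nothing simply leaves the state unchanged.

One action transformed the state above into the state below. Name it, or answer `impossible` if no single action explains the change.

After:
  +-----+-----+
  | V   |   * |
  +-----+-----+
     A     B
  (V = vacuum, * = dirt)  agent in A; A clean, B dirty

Suck

try  Left: (A; A:dirty, B:dirty)
try Right: (B; A:dirty, B:dirty)
try  Suck: (A; A:clean, B:dirty)  ← match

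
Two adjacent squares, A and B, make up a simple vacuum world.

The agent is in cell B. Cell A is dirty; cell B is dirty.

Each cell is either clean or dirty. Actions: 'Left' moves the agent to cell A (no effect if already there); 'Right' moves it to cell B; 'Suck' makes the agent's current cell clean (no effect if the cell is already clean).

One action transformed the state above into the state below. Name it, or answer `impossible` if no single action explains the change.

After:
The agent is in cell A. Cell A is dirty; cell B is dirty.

Left

try  Left: (A; A:dirty, B:dirty)  ← match
try Right: (B; A:dirty, B:dirty)
try  Suck: (B; A:dirty, B:clean)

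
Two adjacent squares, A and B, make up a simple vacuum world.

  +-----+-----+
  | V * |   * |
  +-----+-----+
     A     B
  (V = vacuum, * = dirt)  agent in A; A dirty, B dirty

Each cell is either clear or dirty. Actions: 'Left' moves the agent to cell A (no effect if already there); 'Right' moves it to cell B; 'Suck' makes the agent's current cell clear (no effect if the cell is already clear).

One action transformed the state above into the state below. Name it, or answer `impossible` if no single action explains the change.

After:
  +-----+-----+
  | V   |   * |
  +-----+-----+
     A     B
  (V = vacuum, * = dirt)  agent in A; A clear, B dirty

try  Left: in A — A dirty, B dirty
try Right: in B — A dirty, B dirty
try  Suck: in A — A clear, B dirty  ← match

Suck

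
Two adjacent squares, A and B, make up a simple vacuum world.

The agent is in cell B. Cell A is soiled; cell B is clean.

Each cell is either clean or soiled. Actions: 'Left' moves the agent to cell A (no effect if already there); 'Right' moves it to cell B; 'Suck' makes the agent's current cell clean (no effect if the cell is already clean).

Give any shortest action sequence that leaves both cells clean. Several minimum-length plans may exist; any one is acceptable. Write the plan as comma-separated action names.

step 1/2 (Left): in A — A soiled, B clean
step 2/2 (Suck): in A — A clean, B clean
min 2: go A then Suck

Left, Suck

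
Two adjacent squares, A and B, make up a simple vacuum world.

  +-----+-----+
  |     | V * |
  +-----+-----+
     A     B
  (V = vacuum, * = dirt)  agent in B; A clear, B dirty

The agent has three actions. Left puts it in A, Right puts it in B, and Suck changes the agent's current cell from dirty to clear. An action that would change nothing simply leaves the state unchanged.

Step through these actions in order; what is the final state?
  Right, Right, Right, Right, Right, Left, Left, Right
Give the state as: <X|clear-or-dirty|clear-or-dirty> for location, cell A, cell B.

<B|clear|dirty>

1. Right → <B|clear|dirty>
2. Right → <B|clear|dirty>
3. Right → <B|clear|dirty>
4. Right → <B|clear|dirty>
5. Right → <B|clear|dirty>
6. Left → <A|clear|dirty>
7. Left → <A|clear|dirty>
8. Right → <B|clear|dirty>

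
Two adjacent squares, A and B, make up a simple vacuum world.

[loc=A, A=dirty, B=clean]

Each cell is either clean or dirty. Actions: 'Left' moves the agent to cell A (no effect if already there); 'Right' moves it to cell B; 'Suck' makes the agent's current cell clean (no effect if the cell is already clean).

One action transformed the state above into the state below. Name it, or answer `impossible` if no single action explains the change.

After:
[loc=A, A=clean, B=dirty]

try  Left: <A|dirty|clean>
try Right: <B|dirty|clean>
try  Suck: <A|clean|clean>
no single action produces the after-state

impossible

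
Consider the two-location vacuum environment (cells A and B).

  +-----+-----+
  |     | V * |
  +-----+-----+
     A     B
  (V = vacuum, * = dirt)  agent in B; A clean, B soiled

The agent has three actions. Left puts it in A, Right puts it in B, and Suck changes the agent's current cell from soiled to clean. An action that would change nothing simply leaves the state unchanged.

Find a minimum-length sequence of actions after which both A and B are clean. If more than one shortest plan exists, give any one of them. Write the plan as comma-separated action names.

Suck

t=1 Suck ⇒ (B; A:clean, B:clean)
min 1: B is soiled, one Suck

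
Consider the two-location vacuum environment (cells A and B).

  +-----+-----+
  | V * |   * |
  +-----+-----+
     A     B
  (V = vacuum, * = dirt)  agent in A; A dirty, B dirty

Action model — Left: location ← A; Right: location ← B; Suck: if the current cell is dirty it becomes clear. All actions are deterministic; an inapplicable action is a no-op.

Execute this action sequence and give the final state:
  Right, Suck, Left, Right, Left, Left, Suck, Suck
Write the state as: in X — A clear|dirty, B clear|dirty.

in A — A clear, B clear

step 1/8 (Right): in B — A dirty, B dirty
step 2/8 (Suck): in B — A dirty, B clear
step 3/8 (Left): in A — A dirty, B clear
step 4/8 (Right): in B — A dirty, B clear
step 5/8 (Left): in A — A dirty, B clear
step 6/8 (Left): in A — A dirty, B clear
step 7/8 (Suck): in A — A clear, B clear
step 8/8 (Suck): in A — A clear, B clear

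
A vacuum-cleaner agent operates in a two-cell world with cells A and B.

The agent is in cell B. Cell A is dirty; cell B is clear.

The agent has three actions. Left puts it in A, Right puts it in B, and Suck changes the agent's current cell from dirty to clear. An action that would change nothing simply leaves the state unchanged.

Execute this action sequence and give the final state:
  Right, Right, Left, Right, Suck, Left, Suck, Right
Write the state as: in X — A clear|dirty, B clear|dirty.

t=1 Right ⇒ in B — A dirty, B clear
t=2 Right ⇒ in B — A dirty, B clear
t=3 Left ⇒ in A — A dirty, B clear
t=4 Right ⇒ in B — A dirty, B clear
t=5 Suck ⇒ in B — A dirty, B clear
t=6 Left ⇒ in A — A dirty, B clear
t=7 Suck ⇒ in A — A clear, B clear
t=8 Right ⇒ in B — A clear, B clear

in B — A clear, B clear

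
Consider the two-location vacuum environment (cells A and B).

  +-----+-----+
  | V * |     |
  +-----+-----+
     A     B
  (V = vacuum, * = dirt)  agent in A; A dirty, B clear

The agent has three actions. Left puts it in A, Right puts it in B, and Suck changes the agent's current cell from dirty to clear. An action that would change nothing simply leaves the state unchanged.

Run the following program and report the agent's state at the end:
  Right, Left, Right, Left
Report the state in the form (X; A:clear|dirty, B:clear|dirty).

(A; A:dirty, B:clear)

Right (#1): (B; A:dirty, B:clear)
Left (#2): (A; A:dirty, B:clear)
Right (#3): (B; A:dirty, B:clear)
Left (#4): (A; A:dirty, B:clear)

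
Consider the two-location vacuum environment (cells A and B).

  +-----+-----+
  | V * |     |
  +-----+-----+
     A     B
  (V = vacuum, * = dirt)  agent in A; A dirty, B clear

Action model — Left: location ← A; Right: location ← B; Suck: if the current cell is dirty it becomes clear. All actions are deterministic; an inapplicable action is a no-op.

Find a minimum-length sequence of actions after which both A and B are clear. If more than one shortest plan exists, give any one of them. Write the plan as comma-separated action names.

1) do Suck; now in A — A clear, B clear
min 1: A is dirty, one Suck

Suck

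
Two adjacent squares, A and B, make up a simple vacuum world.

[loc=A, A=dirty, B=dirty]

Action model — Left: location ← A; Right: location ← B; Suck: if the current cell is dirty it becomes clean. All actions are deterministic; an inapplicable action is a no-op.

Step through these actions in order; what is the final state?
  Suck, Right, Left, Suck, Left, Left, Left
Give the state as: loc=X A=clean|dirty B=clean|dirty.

loc=A A=clean B=dirty

1. Suck → loc=A A=clean B=dirty
2. Right → loc=B A=clean B=dirty
3. Left → loc=A A=clean B=dirty
4. Suck → loc=A A=clean B=dirty
5. Left → loc=A A=clean B=dirty
6. Left → loc=A A=clean B=dirty
7. Left → loc=A A=clean B=dirty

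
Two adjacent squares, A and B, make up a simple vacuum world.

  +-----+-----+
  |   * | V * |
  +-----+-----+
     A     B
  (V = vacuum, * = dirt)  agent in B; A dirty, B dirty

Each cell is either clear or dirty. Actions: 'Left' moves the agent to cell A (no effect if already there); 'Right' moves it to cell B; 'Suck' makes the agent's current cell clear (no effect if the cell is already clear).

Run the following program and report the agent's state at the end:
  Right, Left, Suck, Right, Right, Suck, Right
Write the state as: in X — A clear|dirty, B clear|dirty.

step 1/7 (Right): in B — A dirty, B dirty
step 2/7 (Left): in A — A dirty, B dirty
step 3/7 (Suck): in A — A clear, B dirty
step 4/7 (Right): in B — A clear, B dirty
step 5/7 (Right): in B — A clear, B dirty
step 6/7 (Suck): in B — A clear, B clear
step 7/7 (Right): in B — A clear, B clear

in B — A clear, B clear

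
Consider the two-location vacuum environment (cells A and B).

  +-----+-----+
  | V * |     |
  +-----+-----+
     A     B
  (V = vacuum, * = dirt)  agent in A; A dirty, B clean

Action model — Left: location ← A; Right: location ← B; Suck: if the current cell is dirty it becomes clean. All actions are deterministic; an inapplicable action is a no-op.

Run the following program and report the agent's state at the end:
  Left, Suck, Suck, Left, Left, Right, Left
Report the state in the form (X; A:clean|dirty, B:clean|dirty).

(A; A:clean, B:clean)

[1] after Left: (A; A:dirty, B:clean)
[2] after Suck: (A; A:clean, B:clean)
[3] after Suck: (A; A:clean, B:clean)
[4] after Left: (A; A:clean, B:clean)
[5] after Left: (A; A:clean, B:clean)
[6] after Right: (B; A:clean, B:clean)
[7] after Left: (A; A:clean, B:clean)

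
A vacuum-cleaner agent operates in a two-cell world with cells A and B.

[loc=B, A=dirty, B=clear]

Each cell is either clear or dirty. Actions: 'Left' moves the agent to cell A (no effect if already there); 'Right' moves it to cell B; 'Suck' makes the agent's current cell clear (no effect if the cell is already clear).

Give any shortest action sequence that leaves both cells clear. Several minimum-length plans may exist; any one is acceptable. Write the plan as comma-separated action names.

t=1 Left ⇒ <A|dirty|clear>
t=2 Suck ⇒ <A|clear|clear>
min 2: go A then Suck

Left, Suck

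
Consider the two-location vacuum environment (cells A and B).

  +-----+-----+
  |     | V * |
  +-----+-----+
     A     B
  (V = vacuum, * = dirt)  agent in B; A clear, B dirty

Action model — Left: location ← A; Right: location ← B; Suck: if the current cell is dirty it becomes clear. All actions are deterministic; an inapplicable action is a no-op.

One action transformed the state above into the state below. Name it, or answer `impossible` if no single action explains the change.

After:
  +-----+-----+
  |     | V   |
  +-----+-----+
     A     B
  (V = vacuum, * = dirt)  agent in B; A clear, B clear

Suck

try  Left: (A; A:clear, B:dirty)
try Right: (B; A:clear, B:dirty)
try  Suck: (B; A:clear, B:clear)  ← match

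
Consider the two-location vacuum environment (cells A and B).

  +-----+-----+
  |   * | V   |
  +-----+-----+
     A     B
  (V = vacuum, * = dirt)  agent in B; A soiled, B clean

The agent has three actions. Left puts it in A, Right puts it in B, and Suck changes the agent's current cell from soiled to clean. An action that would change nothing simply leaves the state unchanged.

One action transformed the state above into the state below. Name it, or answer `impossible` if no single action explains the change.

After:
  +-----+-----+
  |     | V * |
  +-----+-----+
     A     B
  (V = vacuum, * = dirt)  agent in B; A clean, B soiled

impossible

try  Left: <A|soiled|clean>
try Right: <B|soiled|clean>
try  Suck: <B|soiled|clean>
no single action produces the after-state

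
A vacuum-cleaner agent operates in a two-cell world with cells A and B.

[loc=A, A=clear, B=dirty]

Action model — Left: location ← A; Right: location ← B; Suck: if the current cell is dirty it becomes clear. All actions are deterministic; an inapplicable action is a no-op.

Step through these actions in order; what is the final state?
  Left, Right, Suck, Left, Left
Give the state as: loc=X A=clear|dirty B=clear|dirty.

1. Left → loc=A A=clear B=dirty
2. Right → loc=B A=clear B=dirty
3. Suck → loc=B A=clear B=clear
4. Left → loc=A A=clear B=clear
5. Left → loc=A A=clear B=clear

loc=A A=clear B=clear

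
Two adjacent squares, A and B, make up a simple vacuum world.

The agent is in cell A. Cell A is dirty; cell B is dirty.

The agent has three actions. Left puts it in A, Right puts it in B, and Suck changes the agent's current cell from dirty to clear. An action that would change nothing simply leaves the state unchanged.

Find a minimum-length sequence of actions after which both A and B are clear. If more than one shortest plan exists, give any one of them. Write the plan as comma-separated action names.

Suck, Right, Suck

1. Suck → (A; A:clear, B:dirty)
2. Right → (B; A:clear, B:dirty)
3. Suck → (B; A:clear, B:clear)
min 3: Suck A + move + Suck B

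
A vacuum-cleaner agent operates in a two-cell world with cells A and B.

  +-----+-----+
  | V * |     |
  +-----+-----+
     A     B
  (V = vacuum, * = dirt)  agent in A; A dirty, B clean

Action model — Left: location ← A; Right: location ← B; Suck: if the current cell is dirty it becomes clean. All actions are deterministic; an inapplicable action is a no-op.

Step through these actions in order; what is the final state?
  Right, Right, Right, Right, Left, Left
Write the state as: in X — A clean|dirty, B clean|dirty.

in A — A dirty, B clean

1) do Right; now in B — A dirty, B clean
2) do Right; now in B — A dirty, B clean
3) do Right; now in B — A dirty, B clean
4) do Right; now in B — A dirty, B clean
5) do Left; now in A — A dirty, B clean
6) do Left; now in A — A dirty, B clean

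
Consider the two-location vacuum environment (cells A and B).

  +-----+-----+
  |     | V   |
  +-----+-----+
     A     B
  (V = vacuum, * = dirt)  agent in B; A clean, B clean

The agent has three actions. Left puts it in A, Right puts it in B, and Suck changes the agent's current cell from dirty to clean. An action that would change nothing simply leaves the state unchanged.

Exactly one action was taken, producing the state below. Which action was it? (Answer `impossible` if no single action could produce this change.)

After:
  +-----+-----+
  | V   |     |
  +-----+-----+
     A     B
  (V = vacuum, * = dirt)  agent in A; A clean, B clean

try  Left: in A — A clean, B clean  ← match
try Right: in B — A clean, B clean
try  Suck: in B — A clean, B clean

Left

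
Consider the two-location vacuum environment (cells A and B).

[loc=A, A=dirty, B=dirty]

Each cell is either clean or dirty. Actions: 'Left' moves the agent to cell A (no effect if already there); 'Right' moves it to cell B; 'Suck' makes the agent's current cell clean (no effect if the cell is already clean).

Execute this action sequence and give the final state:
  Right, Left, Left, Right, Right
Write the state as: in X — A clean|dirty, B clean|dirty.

in B — A dirty, B dirty

Right (#1): in B — A dirty, B dirty
Left (#2): in A — A dirty, B dirty
Left (#3): in A — A dirty, B dirty
Right (#4): in B — A dirty, B dirty
Right (#5): in B — A dirty, B dirty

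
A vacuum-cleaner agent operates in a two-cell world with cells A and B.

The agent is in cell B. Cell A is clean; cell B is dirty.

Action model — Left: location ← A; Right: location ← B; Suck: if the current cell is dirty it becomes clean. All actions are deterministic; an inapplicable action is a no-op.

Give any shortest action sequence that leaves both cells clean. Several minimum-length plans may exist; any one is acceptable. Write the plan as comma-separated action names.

Suck (#1): <B|clean|clean>
min 1: B is dirty, one Suck

Suck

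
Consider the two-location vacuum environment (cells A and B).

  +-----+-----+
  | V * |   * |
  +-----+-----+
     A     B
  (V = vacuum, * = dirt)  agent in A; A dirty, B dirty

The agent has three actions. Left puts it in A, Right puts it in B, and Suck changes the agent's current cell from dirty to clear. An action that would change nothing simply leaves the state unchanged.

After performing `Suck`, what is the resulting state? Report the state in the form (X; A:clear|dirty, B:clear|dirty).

start: (A; A:dirty, B:dirty)
step 1/1 (Suck): (A; A:clear, B:dirty)

(A; A:clear, B:dirty)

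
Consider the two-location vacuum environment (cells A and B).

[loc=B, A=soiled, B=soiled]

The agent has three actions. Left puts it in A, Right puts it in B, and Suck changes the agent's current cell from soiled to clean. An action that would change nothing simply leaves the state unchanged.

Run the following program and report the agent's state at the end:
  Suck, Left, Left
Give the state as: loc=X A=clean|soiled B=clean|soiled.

loc=A A=soiled B=clean

Suck (#1): loc=B A=soiled B=clean
Left (#2): loc=A A=soiled B=clean
Left (#3): loc=A A=soiled B=clean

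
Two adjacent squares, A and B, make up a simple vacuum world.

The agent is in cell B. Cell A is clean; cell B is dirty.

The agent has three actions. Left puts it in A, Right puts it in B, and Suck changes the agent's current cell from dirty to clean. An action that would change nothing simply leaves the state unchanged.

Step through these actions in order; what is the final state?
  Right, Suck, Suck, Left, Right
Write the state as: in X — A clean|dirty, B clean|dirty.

in B — A clean, B clean

Right (#1): in B — A clean, B dirty
Suck (#2): in B — A clean, B clean
Suck (#3): in B — A clean, B clean
Left (#4): in A — A clean, B clean
Right (#5): in B — A clean, B clean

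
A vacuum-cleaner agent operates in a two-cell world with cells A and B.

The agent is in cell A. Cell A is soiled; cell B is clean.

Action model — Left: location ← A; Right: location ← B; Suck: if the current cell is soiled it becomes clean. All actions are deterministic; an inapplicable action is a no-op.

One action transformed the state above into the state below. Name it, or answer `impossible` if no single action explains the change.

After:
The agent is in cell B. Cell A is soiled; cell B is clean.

Right

try  Left: loc=A A=soiled B=clean
try Right: loc=B A=soiled B=clean  ← match
try  Suck: loc=A A=clean B=clean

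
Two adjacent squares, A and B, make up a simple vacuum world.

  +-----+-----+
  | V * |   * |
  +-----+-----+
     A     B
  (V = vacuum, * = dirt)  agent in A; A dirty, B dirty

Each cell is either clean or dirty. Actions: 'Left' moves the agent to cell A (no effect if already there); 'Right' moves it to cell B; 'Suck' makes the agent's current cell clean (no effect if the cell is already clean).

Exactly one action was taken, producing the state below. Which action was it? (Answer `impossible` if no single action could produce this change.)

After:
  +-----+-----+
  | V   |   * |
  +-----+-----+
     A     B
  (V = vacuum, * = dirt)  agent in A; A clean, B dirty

try  Left: (A; A:dirty, B:dirty)
try Right: (B; A:dirty, B:dirty)
try  Suck: (A; A:clean, B:dirty)  ← match

Suck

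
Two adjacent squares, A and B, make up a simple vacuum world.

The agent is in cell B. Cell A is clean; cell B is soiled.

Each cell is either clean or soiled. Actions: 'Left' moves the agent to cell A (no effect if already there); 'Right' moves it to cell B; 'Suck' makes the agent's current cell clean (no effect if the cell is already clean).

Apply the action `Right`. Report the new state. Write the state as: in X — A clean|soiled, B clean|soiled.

in B — A clean, B soiled

start: in B — A clean, B soiled
Right (#1): in B — A clean, B soiled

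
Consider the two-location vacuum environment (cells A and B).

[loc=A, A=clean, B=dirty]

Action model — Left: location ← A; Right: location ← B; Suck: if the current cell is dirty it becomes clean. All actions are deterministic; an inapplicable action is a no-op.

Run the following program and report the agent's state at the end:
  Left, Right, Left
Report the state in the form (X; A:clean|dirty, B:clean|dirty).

(A; A:clean, B:dirty)

t=1 Left ⇒ (A; A:clean, B:dirty)
t=2 Right ⇒ (B; A:clean, B:dirty)
t=3 Left ⇒ (A; A:clean, B:dirty)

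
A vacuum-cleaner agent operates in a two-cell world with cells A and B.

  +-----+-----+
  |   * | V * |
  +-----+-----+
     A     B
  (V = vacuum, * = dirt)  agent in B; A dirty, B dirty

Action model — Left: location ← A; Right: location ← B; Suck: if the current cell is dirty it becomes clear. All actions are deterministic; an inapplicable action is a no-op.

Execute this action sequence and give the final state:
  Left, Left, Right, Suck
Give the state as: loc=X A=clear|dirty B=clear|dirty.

loc=B A=dirty B=clear

step 1/4 (Left): loc=A A=dirty B=dirty
step 2/4 (Left): loc=A A=dirty B=dirty
step 3/4 (Right): loc=B A=dirty B=dirty
step 4/4 (Suck): loc=B A=dirty B=clear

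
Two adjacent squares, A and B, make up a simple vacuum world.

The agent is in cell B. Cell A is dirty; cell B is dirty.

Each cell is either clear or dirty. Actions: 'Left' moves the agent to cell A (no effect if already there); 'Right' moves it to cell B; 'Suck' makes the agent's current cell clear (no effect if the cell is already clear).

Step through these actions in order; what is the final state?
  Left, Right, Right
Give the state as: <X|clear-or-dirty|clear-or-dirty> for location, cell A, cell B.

Left (#1): <A|dirty|dirty>
Right (#2): <B|dirty|dirty>
Right (#3): <B|dirty|dirty>

<B|dirty|dirty>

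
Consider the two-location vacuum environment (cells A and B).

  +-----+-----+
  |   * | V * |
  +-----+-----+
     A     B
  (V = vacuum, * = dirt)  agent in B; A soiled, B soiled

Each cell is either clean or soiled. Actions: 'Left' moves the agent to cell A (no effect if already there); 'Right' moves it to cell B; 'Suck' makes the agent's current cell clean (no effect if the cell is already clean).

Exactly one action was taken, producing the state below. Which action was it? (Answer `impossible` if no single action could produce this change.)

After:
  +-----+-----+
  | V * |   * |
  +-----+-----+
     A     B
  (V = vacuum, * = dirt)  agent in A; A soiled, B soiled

Left

try  Left: in A — A soiled, B soiled  ← match
try Right: in B — A soiled, B soiled
try  Suck: in B — A soiled, B clean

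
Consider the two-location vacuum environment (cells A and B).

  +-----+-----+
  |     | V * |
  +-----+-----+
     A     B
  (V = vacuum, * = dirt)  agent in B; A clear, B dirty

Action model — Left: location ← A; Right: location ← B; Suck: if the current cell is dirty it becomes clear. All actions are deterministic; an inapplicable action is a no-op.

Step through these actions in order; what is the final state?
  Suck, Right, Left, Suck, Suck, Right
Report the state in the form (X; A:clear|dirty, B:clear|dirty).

(B; A:clear, B:clear)

t=1 Suck ⇒ (B; A:clear, B:clear)
t=2 Right ⇒ (B; A:clear, B:clear)
t=3 Left ⇒ (A; A:clear, B:clear)
t=4 Suck ⇒ (A; A:clear, B:clear)
t=5 Suck ⇒ (A; A:clear, B:clear)
t=6 Right ⇒ (B; A:clear, B:clear)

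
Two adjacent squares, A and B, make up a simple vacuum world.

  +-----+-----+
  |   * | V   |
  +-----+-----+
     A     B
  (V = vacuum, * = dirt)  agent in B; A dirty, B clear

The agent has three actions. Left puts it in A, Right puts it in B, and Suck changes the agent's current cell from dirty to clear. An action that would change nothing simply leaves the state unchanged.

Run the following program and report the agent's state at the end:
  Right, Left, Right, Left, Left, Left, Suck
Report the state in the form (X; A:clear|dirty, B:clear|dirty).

1) do Right; now (B; A:dirty, B:clear)
2) do Left; now (A; A:dirty, B:clear)
3) do Right; now (B; A:dirty, B:clear)
4) do Left; now (A; A:dirty, B:clear)
5) do Left; now (A; A:dirty, B:clear)
6) do Left; now (A; A:dirty, B:clear)
7) do Suck; now (A; A:clear, B:clear)

(A; A:clear, B:clear)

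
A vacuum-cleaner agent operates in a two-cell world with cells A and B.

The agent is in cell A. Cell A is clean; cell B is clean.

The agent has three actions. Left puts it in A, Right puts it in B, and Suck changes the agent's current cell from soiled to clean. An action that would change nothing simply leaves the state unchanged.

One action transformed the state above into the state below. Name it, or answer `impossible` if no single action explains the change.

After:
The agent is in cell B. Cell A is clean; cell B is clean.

try  Left: (A; A:clean, B:clean)
try Right: (B; A:clean, B:clean)  ← match
try  Suck: (A; A:clean, B:clean)

Right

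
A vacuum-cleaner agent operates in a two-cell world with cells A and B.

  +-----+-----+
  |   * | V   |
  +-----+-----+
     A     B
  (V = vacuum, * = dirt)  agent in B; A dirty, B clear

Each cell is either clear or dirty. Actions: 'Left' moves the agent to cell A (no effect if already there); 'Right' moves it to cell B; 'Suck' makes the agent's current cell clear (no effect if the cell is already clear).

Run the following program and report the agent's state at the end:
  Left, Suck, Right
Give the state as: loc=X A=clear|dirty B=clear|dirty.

loc=B A=clear B=clear

Left (#1): loc=A A=dirty B=clear
Suck (#2): loc=A A=clear B=clear
Right (#3): loc=B A=clear B=clear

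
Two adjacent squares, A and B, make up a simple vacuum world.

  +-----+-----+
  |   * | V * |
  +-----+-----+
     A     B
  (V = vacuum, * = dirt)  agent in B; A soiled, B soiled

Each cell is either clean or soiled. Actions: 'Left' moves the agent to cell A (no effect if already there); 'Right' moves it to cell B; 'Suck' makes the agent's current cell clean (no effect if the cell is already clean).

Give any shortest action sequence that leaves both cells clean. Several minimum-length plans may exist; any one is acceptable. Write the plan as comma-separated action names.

[1] after Suck: (B; A:soiled, B:clean)
[2] after Left: (A; A:soiled, B:clean)
[3] after Suck: (A; A:clean, B:clean)
min 3: Suck B + move + Suck A

Suck, Left, Suck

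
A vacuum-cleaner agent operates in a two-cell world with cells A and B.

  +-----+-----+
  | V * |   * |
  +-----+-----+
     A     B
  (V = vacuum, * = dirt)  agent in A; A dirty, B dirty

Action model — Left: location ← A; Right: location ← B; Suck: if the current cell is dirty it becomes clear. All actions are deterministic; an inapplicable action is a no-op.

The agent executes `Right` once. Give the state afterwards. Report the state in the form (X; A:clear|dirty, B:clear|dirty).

(B; A:dirty, B:dirty)

start: (A; A:dirty, B:dirty)
t=1 Right ⇒ (B; A:dirty, B:dirty)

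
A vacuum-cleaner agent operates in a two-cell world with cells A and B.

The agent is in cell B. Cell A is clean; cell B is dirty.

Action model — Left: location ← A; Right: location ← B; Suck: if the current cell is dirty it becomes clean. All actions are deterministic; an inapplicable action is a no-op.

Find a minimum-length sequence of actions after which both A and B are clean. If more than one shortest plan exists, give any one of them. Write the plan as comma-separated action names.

Suck

1) do Suck; now (B; A:clean, B:clean)
min 1: B is dirty, one Suck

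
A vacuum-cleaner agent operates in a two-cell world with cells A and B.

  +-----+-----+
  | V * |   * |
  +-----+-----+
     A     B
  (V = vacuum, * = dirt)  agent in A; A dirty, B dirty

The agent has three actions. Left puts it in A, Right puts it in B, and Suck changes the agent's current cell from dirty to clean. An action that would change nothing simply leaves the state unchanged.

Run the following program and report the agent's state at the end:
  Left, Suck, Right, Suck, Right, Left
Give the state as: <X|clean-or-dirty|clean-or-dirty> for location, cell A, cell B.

1. Left → <A|dirty|dirty>
2. Suck → <A|clean|dirty>
3. Right → <B|clean|dirty>
4. Suck → <B|clean|clean>
5. Right → <B|clean|clean>
6. Left → <A|clean|clean>

<A|clean|clean>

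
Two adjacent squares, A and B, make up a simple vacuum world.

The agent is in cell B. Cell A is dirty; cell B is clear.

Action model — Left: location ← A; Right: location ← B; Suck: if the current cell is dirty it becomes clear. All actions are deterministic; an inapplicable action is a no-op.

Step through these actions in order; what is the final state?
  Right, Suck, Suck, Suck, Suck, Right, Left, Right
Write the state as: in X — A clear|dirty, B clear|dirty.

in B — A dirty, B clear

1. Right → in B — A dirty, B clear
2. Suck → in B — A dirty, B clear
3. Suck → in B — A dirty, B clear
4. Suck → in B — A dirty, B clear
5. Suck → in B — A dirty, B clear
6. Right → in B — A dirty, B clear
7. Left → in A — A dirty, B clear
8. Right → in B — A dirty, B clear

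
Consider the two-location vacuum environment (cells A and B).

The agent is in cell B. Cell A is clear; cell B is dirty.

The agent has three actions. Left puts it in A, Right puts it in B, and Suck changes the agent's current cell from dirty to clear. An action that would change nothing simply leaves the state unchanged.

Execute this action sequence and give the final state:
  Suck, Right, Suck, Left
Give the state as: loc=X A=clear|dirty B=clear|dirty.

loc=A A=clear B=clear

1) do Suck; now loc=B A=clear B=clear
2) do Right; now loc=B A=clear B=clear
3) do Suck; now loc=B A=clear B=clear
4) do Left; now loc=A A=clear B=clear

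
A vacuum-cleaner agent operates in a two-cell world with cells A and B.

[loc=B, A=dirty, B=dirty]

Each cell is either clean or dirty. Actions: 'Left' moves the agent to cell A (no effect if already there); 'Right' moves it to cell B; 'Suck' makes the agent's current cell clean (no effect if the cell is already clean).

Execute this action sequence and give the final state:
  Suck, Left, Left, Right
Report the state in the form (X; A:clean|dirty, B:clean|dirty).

Suck (#1): (B; A:dirty, B:clean)
Left (#2): (A; A:dirty, B:clean)
Left (#3): (A; A:dirty, B:clean)
Right (#4): (B; A:dirty, B:clean)

(B; A:dirty, B:clean)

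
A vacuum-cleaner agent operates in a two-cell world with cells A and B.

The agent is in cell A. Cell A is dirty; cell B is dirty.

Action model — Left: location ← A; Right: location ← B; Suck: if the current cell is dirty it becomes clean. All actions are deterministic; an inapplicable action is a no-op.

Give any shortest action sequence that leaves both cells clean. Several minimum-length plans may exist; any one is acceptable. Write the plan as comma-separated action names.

1) do Suck; now <A|clean|dirty>
2) do Right; now <B|clean|dirty>
3) do Suck; now <B|clean|clean>
min 3: Suck A + move + Suck B

Suck, Right, Suck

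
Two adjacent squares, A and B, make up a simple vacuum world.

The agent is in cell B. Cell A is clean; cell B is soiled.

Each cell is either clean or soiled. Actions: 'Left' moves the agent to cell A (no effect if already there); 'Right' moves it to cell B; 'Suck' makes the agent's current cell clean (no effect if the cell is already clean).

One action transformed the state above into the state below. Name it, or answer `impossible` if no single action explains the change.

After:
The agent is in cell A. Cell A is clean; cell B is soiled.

try  Left: (A; A:clean, B:soiled)  ← match
try Right: (B; A:clean, B:soiled)
try  Suck: (B; A:clean, B:clean)

Left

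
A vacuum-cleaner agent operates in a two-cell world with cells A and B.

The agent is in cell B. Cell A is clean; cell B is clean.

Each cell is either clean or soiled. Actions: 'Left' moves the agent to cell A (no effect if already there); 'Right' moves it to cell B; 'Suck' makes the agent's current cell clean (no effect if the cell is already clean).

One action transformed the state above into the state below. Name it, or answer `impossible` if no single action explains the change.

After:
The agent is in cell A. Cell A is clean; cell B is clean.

try  Left: in A — A clean, B clean  ← match
try Right: in B — A clean, B clean
try  Suck: in B — A clean, B clean

Left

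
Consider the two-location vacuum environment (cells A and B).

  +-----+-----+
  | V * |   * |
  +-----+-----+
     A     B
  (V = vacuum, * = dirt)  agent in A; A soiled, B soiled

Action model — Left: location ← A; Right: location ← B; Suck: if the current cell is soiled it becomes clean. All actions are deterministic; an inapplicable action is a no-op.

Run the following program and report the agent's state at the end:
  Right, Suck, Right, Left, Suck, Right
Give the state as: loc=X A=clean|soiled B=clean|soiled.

loc=B A=clean B=clean

1) do Right; now loc=B A=soiled B=soiled
2) do Suck; now loc=B A=soiled B=clean
3) do Right; now loc=B A=soiled B=clean
4) do Left; now loc=A A=soiled B=clean
5) do Suck; now loc=A A=clean B=clean
6) do Right; now loc=B A=clean B=clean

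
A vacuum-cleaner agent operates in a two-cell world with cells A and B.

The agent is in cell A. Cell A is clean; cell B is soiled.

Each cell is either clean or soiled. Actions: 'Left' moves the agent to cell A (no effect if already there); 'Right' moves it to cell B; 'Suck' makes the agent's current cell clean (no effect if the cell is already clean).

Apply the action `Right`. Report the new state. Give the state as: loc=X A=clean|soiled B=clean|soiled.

loc=B A=clean B=soiled

start: loc=A A=clean B=soiled
step 1/1 (Right): loc=B A=clean B=soiled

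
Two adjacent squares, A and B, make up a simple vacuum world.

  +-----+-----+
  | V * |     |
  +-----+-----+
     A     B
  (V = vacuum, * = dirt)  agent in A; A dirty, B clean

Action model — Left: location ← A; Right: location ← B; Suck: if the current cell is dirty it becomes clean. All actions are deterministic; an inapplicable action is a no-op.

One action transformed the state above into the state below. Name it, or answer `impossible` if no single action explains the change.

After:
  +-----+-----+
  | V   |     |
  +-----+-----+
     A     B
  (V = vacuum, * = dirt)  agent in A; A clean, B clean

Suck

try  Left: (A; A:dirty, B:clean)
try Right: (B; A:dirty, B:clean)
try  Suck: (A; A:clean, B:clean)  ← match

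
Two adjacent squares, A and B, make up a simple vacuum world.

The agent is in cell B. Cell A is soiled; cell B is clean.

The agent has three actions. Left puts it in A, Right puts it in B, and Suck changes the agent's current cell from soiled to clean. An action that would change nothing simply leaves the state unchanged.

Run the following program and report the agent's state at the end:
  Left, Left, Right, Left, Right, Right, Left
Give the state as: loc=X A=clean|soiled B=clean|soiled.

t=1 Left ⇒ loc=A A=soiled B=clean
t=2 Left ⇒ loc=A A=soiled B=clean
t=3 Right ⇒ loc=B A=soiled B=clean
t=4 Left ⇒ loc=A A=soiled B=clean
t=5 Right ⇒ loc=B A=soiled B=clean
t=6 Right ⇒ loc=B A=soiled B=clean
t=7 Left ⇒ loc=A A=soiled B=clean

loc=A A=soiled B=clean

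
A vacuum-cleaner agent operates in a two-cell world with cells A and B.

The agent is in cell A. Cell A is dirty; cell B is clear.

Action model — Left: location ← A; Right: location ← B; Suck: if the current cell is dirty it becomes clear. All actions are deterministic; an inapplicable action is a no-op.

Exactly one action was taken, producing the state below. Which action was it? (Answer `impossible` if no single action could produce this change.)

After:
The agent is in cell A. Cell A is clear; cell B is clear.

Suck

try  Left: <A|dirty|clear>
try Right: <B|dirty|clear>
try  Suck: <A|clear|clear>  ← match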